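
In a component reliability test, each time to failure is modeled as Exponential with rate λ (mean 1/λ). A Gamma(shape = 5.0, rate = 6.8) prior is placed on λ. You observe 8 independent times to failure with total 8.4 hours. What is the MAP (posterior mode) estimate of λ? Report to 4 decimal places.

With a Gamma(shape α, rate β) prior on the exponential rate λ, the posterior after n observations with total T = Σxᵢ is Gamma(α+n, β+T).
Posterior: Gamma(5.0+8, 6.8+8.4) = Gamma(13.0, 15.2).
Mode = (α−1)/β = 0.7895.

0.7895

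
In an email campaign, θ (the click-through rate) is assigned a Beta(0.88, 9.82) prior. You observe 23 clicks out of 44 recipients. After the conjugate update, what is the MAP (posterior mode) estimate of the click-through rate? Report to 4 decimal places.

The Beta prior is conjugate to a Binomial/Bernoulli likelihood; the update adds successes to α and failures to β.
Posterior: Beta(α+k, β+n−k) = Beta(0.88+23, 9.82+21) = Beta(23.88, 30.82).
Mode of Beta(a,b) for a,b>1 is (a−1)/(a+b−2) = 22.88/52.70 = 0.4342.

0.4342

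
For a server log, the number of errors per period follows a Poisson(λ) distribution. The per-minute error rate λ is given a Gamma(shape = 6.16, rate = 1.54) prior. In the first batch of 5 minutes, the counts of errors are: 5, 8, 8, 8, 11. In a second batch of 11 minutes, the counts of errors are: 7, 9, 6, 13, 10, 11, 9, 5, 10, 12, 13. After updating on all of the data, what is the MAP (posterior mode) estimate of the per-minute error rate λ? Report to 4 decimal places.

8.5610

With a Gamma(shape α, rate β) prior, the Poisson likelihood is conjugate: the posterior is Gamma(α + ΣXᵢ, β + n).
Batch 1: sum of counts S = 40 over n = 5 minutes.
After batch 1: Gamma(α+S, β+n) = Gamma(6.16+40, 1.54+5) = Gamma(46.16, 6.54).
Batch 2: sum of counts S = 105 over n = 11 minutes.
After batch 2: Gamma(α+S, β+n) = Gamma(46.16+105, 6.54+11) = Gamma(151.16, 17.54).
Mode of Gamma(α,β) for α≥1 is (α−1)/β = 150.16/17.54 = 8.5610.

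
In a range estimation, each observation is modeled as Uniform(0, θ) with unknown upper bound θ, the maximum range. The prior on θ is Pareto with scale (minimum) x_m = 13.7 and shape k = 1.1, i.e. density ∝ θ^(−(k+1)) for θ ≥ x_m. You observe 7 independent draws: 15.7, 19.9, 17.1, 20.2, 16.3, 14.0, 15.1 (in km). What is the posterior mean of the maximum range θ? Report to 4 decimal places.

23.0451

A Pareto(scale x_m, shape k) prior on the upper bound θ of Uniform(0, θ) is conjugate: posterior is Pareto(max(x_m, max xᵢ), k + n).
Sample maximum = 20.2; prior scale x_m = 13.7 → posterior scale = max = 20.2.
Posterior shape = 1.1 + 7 = 8.1.
E[θ|data] = k·x_m/(k−1) = 8.1·20.2/7.1 = 23.0451.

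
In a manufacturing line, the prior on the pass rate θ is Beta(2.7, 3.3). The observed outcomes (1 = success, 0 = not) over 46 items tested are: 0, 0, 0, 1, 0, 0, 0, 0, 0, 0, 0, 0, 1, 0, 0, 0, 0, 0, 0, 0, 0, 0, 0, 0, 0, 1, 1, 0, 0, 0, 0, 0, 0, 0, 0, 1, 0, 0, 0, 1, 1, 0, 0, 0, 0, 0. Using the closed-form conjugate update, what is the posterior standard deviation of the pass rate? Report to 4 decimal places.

0.0535

The Beta prior is conjugate to a Binomial/Bernoulli likelihood; the update adds successes to α and failures to β.
Posterior: Beta(α+k, β+n−k) = Beta(2.7+7, 3.3+39) = Beta(9.7, 42.3).
Var = αβ/((α+β)²(α+β+1)) = 9.7·42.3/(52.0²·53.0) = 0.00286305; SD = √0.00286305 = 0.0535.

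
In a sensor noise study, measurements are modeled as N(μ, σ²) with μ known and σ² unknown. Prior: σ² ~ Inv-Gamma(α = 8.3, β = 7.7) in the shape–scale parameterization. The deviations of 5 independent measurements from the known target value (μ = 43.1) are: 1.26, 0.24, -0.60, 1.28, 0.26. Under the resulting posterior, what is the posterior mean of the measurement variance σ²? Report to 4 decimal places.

With known mean μ and an Inverse-Gamma(α, β) prior on σ², the Normal likelihood is conjugate: posterior is Inv-Gamma(α + n/2, β + Σ(xᵢ−μ)²/2).
Σ(xᵢ−μ)² = (1.26)² + (0.24)² + (-0.60)² + (1.28)² + (0.26)² = 3.7112.
Posterior: Inv-Gamma(8.3 + 5/2, 7.7 + 3.7112/2) = Inv-Gamma(10.80, 9.55560).
E[σ²|data] = β/(α−1) = 9.55560/9.80 = 0.9751.

0.9751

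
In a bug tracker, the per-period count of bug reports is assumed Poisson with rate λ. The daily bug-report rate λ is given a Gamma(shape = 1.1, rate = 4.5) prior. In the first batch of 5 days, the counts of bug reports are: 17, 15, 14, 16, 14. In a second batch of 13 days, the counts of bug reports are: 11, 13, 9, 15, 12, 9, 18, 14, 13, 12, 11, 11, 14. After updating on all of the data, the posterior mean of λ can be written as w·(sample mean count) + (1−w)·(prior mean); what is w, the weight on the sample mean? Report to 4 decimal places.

0.8000

With a Gamma(shape α, rate β) prior, the Poisson likelihood is conjugate: the posterior is Gamma(α + ΣXᵢ, β + n).
Total number of days: n = 5 + 13 = 18.
Posterior mean = (α₀+S)/(β₀+n) = [n/(β₀+n)]·(S/n) + [β₀/(β₀+n)]·(α₀/β₀), so only n and β₀ enter the weight.
Weight on data w = n/(β₀+n) = 18/(4.5+18) = 18/22.5 = 0.8000.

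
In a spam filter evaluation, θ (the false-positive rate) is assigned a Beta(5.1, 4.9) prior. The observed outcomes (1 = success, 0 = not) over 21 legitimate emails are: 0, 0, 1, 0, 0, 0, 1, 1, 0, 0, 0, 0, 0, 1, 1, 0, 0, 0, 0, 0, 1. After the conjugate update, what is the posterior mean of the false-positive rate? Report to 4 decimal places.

The Beta prior is conjugate to a Binomial/Bernoulli likelihood; the update adds successes to α and failures to β.
Posterior: Beta(α+k, β+n−k) = Beta(5.1+6, 4.9+15) = Beta(11.1, 19.9).
Posterior mean = α/(α+β) = 11.1/31.0 = 0.3581.

0.3581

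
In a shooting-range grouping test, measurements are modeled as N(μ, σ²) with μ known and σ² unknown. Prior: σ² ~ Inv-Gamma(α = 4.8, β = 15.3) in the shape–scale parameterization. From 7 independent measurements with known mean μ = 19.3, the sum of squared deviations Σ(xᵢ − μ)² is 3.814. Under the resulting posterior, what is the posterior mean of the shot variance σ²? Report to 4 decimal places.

2.3571

With known mean μ and an Inverse-Gamma(α, β) prior on σ², the Normal likelihood is conjugate: posterior is Inv-Gamma(α + n/2, β + Σ(xᵢ−μ)²/2).
Posterior: Inv-Gamma(4.8 + 7/2, 15.3 + 3.814/2) = Inv-Gamma(8.30, 17.2070).
E[σ²|data] = β/(α−1) = 17.2070/7.30 = 2.3571.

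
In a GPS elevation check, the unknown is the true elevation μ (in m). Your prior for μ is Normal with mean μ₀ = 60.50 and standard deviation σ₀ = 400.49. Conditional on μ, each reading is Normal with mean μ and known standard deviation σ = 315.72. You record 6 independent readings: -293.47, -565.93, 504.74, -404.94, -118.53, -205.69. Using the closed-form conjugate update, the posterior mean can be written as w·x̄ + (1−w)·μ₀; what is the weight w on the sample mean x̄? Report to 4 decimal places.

0.9061

For Normal data with known variance σ², a Normal(μ₀, σ₀²) prior on μ is conjugate. Posterior precision = 1/σ₀² + n/σ²; posterior mean is the precision-weighted average of μ₀ and x̄.
σ₀² = 400.49² = 160392.2401, σ² = 315.72² = 99679.1184. Prior precision 1/σ₀² = 1/160392.2401; data precision n/σ² = 6/99679.1184.
w = (n/σ²)/(1/σ₀² + n/σ²) = n·σ₀²/(σ² + n·σ₀²) = 6·160392.2401/(99679.1184 + 6·160392.2401) = 962353.4406/1062032.559 = 0.9061.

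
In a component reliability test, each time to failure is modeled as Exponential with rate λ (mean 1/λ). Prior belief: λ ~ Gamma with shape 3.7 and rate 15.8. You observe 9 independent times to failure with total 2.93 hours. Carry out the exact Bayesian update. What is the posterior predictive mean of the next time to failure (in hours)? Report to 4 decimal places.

With a Gamma(shape α, rate β) prior on the exponential rate λ, the posterior after n observations with total T = Σxᵢ is Gamma(α+n, β+T).
Posterior: Gamma(3.7+9, 15.8+2.93) = Gamma(12.7, 18.73).
The predictive distribution for the next observation is Lomax; its mean is β/(α−1) = 18.73/11.7 = 1.6009.

1.6009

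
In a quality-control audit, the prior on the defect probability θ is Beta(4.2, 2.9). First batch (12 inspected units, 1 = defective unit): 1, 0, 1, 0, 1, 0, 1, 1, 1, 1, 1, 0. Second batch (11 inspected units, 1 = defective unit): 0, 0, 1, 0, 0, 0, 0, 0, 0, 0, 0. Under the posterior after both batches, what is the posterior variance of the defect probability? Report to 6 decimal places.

The Beta prior is conjugate to a Binomial/Bernoulli likelihood; the update adds successes to α and failures to β.
After batch 1: Beta(4.2+8, 2.9+4) = Beta(12.2, 6.9).
After batch 2: Beta(12.2+1, 6.9+10) = Beta(13.2, 16.9).
Var = αβ/((α+β)²(α+β+1)) = 13.2·16.9/(30.1²·31.1) = 0.007917.

0.007917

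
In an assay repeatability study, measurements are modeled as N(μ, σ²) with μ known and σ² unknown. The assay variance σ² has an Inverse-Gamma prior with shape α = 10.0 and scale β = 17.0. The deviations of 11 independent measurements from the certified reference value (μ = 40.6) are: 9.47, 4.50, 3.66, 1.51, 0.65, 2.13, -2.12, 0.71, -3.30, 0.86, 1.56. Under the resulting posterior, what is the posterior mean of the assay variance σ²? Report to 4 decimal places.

6.3320

With known mean μ and an Inverse-Gamma(α, β) prior on σ², the Normal likelihood is conjugate: posterior is Inv-Gamma(α + n/2, β + Σ(xᵢ−μ)²/2).
Σ(xᵢ−μ)² = (9.47)² + (4.50)² + (3.66)² + (1.51)² + (0.65)² + (2.13)² + (-2.12)² + (0.71)² + (-3.30)² + (0.86)² + (1.56)² = 149.6277.
Posterior: Inv-Gamma(10.0 + 11/2, 17.0 + 149.6277/2) = Inv-Gamma(15.50, 91.81385).
E[σ²|data] = β/(α−1) = 91.81385/14.50 = 6.3320.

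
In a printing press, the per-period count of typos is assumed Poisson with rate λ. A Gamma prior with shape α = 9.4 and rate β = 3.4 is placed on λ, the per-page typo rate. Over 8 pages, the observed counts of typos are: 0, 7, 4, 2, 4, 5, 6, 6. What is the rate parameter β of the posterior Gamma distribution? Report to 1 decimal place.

11.4

With a Gamma(shape α, rate β) prior, the Poisson likelihood is conjugate: the posterior is Gamma(α + ΣXᵢ, β + n).
Sum of counts S = 34 over n = 8 pages.
Posterior: Gamma(α+S, β+n) = Gamma(9.4+34, 3.4+8) = Gamma(43.4, 11.4).
Posterior β = 11.4.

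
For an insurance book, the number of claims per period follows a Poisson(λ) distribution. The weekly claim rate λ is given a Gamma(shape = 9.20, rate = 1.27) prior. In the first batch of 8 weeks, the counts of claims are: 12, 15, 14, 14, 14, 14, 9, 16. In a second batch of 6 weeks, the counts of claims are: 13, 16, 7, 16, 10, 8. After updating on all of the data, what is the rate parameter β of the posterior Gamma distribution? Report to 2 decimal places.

15.27

With a Gamma(shape α, rate β) prior, the Poisson likelihood is conjugate: the posterior is Gamma(α + ΣXᵢ, β + n).
Batch 1: sum of counts S = 108 over n = 8 weeks.
After batch 1: Gamma(α+S, β+n) = Gamma(9.20+108, 1.27+8) = Gamma(117.20, 9.27).
Batch 2: sum of counts S = 70 over n = 6 weeks.
After batch 2: Gamma(α+S, β+n) = Gamma(117.20+70, 9.27+6) = Gamma(187.20, 15.27).
Posterior β = 15.27.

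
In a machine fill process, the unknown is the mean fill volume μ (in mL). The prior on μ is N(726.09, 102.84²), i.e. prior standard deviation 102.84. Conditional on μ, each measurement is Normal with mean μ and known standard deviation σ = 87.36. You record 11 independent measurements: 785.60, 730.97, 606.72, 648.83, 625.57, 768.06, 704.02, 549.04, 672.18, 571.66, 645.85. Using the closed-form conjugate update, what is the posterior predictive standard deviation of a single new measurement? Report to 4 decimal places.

91.0102

For Normal data with known variance σ², a Normal(μ₀, σ₀²) prior on μ is conjugate. Posterior precision = 1/σ₀² + n/σ²; posterior mean is the precision-weighted average of μ₀ and x̄.
σ₀² = 102.84² = 10576.0656, σ² = 87.36² = 7631.7696; σ² + n·σ₀² = 7631.7696 + 11·10576.0656 = 123968.4912.
Posterior precision = 1/σ₀² + n/σ² = 1/10576.0656 + 11/7631.7696 = (σ² + n·σ₀²)/(σ₀²σ²) = 123968.4912/(10576.0656·7631.7696); posterior variance σₙ² = σ₀²σ²/(σ² + n·σ₀²) = 10576.0656·7631.7696/123968.4912 = 651.085571.
Predictive variance for one new observation = σₙ² + σ² = 10576.0656·7631.7696/123968.4912 + 7631.7696 = σ²·(σ₀² + 123968.4912)/123968.4912 = 7631.7696·134544.5568/123968.4912 = 8282.855171; SD = √(7631.7696·134544.5568/123968.4912) = 91.0102.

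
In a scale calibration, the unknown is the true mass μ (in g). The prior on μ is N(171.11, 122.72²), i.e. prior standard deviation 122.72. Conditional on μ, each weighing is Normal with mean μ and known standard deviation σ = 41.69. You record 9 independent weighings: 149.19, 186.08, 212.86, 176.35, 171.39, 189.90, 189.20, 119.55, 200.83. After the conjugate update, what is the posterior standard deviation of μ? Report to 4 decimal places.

For Normal data with known variance σ², a Normal(μ₀, σ₀²) prior on μ is conjugate. Posterior precision = 1/σ₀² + n/σ²; posterior mean is the precision-weighted average of μ₀ and x̄.
σ₀² = 122.72² = 15060.1984, σ² = 41.69² = 1738.0561; σ² + n·σ₀² = 1738.0561 + 9·15060.1984 = 137279.8417.
Posterior precision = 1/σ₀² + n/σ² = 1/15060.1984 + 9/1738.0561 = (σ² + n·σ₀²)/(σ₀²σ²) = 137279.8417/(15060.1984·1738.0561); posterior variance σₙ² = σ₀²σ²/(σ² + n·σ₀²) = 15060.1984·1738.0561/137279.8417 = 190.672348.
Posterior SD = √σₙ² = √(15060.1984·1738.0561/137279.8417) = 13.8084.

13.8084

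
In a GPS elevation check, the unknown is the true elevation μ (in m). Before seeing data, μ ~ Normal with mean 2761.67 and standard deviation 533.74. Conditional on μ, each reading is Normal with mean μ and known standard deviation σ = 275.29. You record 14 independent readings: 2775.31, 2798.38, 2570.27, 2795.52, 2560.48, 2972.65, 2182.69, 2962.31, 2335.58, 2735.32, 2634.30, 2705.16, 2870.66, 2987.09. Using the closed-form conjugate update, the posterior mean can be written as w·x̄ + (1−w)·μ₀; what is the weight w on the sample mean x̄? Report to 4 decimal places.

For Normal data with known variance σ², a Normal(μ₀, σ₀²) prior on μ is conjugate. Posterior precision = 1/σ₀² + n/σ²; posterior mean is the precision-weighted average of μ₀ and x̄.
σ₀² = 533.74² = 284878.3876, σ² = 275.29² = 75784.5841. Prior precision 1/σ₀² = 1/284878.3876; data precision n/σ² = 14/75784.5841.
w = (n/σ²)/(1/σ₀² + n/σ²) = n·σ₀²/(σ² + n·σ₀²) = 14·284878.3876/(75784.5841 + 14·284878.3876) = 3988297.4264/4064082.0105 = 0.9814.

0.9814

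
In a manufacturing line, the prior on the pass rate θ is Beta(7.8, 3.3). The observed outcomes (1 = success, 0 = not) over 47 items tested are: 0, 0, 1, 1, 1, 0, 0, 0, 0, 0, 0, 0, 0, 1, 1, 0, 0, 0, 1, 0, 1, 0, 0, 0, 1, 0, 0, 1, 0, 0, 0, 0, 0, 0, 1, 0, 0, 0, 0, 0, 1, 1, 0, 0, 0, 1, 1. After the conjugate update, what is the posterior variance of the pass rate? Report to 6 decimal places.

The Beta prior is conjugate to a Binomial/Bernoulli likelihood; the update adds successes to α and failures to β.
Posterior: Beta(α+k, β+n−k) = Beta(7.8+14, 3.3+33) = Beta(21.8, 36.3).
Var = αβ/((α+β)²(α+β+1)) = 21.8·36.3/(58.1²·59.1) = 0.003967.

0.003967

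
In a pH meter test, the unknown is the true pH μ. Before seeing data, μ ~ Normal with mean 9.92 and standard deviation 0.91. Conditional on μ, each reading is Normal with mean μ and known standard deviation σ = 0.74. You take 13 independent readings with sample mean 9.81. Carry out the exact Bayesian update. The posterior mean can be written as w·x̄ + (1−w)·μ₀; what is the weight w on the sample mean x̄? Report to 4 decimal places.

0.9516

For Normal data with known variance σ², a Normal(μ₀, σ₀²) prior on μ is conjugate. Posterior precision = 1/σ₀² + n/σ²; posterior mean is the precision-weighted average of μ₀ and x̄.
σ₀² = 0.91² = 0.8281, σ² = 0.74² = 0.5476. Prior precision 1/σ₀² = 1/0.8281; data precision n/σ² = 13/0.5476.
w = (n/σ²)/(1/σ₀² + n/σ²) = n·σ₀²/(σ² + n·σ₀²) = 13·0.8281/(0.5476 + 13·0.8281) = 10.7653/11.3129 = 0.9516.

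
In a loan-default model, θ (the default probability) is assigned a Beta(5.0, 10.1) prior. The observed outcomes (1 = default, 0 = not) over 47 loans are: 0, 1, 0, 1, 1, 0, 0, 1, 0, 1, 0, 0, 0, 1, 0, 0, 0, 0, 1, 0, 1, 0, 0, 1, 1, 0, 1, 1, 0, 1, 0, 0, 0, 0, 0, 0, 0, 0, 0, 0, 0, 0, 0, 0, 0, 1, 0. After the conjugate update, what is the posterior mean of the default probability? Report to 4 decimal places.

0.3060

The Beta prior is conjugate to a Binomial/Bernoulli likelihood; the update adds successes to α and failures to β.
Posterior: Beta(α+k, β+n−k) = Beta(5.0+14, 10.1+33) = Beta(19.0, 43.1).
Posterior mean = α/(α+β) = 19.0/62.1 = 0.3060.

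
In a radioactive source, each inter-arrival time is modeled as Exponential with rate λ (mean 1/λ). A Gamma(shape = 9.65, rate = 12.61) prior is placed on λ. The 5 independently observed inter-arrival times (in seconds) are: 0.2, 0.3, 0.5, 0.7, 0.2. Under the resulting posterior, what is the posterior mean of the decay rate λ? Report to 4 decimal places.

With a Gamma(shape α, rate β) prior on the exponential rate λ, the posterior after n observations with total T = Σxᵢ is Gamma(α+n, β+T).
Sum of observations T = 1.9 seconds; n = 5.
Posterior: Gamma(9.65+5, 12.61+1.9) = Gamma(14.65, 14.51).
Posterior mean of λ = α/β = 14.65/14.51 = 1.0096.

1.0096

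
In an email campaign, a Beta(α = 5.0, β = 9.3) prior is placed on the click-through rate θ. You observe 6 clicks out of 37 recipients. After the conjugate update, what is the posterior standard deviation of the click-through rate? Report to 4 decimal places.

The Beta prior is conjugate to a Binomial/Bernoulli likelihood; the update adds successes to α and failures to β.
Posterior: Beta(α+k, β+n−k) = Beta(5.0+6, 9.3+31) = Beta(11.0, 40.3).
Var = αβ/((α+β)²(α+β+1)) = 11.0·40.3/(51.3²·52.3) = 0.00322078; SD = √0.00322078 = 0.0568.

0.0568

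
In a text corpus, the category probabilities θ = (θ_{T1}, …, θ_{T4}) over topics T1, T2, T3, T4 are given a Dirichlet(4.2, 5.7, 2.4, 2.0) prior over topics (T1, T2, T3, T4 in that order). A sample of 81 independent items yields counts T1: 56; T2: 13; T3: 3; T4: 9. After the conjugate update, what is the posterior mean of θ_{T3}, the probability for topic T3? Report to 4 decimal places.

The Dirichlet prior is conjugate to the Multinomial likelihood: each posterior αⱼ = prior αⱼ + observed count nⱼ.
Posterior concentration: (60.2, 18.7, 5.4, 11.0), total = 95.3.
E[θ_{T3}|data] = α_{T3}/Σα = 5.4/95.3 = 0.0567.

0.0567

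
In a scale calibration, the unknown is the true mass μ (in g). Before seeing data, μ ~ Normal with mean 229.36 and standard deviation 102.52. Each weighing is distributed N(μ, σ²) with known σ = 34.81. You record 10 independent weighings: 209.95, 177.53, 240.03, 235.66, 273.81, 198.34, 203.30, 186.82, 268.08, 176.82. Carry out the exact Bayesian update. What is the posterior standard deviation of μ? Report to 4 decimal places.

For Normal data with known variance σ², a Normal(μ₀, σ₀²) prior on μ is conjugate. Posterior precision = 1/σ₀² + n/σ²; posterior mean is the precision-weighted average of μ₀ and x̄.
σ₀² = 102.52² = 10510.3504, σ² = 34.81² = 1211.7361; σ² + n·σ₀² = 1211.7361 + 10·10510.3504 = 106315.2401.
Posterior precision = 1/σ₀² + n/σ² = 1/10510.3504 + 10/1211.7361 = (σ² + n·σ₀²)/(σ₀²σ²) = 106315.2401/(10510.3504·1211.7361); posterior variance σₙ² = σ₀²σ²/(σ² + n·σ₀²) = 10510.3504·1211.7361/106315.2401 = 119.792524.
Posterior SD = √σₙ² = √(10510.3504·1211.7361/106315.2401) = 10.9450.

10.9450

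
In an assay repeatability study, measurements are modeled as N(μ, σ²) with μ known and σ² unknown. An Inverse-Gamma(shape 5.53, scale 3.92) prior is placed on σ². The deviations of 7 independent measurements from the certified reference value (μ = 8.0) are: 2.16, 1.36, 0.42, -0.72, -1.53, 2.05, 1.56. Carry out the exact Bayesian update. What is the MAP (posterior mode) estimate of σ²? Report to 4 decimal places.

With known mean μ and an Inverse-Gamma(α, β) prior on σ², the Normal likelihood is conjugate: posterior is Inv-Gamma(α + n/2, β + Σ(xᵢ−μ)²/2).
Σ(xᵢ−μ)² = (2.16)² + (1.36)² + (0.42)² + (-0.72)² + (-1.53)² + (2.05)² + (1.56)² = 16.1870.
Posterior: Inv-Gamma(5.53 + 7/2, 3.92 + 16.1870/2) = Inv-Gamma(9.03, 12.01350).
Mode = β/(α+1) = 12.01350/10.03 = 1.1978.

1.1978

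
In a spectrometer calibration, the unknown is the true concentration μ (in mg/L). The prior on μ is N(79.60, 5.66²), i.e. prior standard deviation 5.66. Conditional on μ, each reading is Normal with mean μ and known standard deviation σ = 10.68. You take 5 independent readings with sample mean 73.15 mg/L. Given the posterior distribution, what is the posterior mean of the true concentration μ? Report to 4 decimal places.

75.8327

For Normal data with known variance σ², a Normal(μ₀, σ₀²) prior on μ is conjugate. Posterior precision = 1/σ₀² + n/σ²; posterior mean is the precision-weighted average of μ₀ and x̄.
n·x̄ = 5·73.15 = 365.75.
σ₀² = 5.66² = 32.0356, σ² = 10.68² = 114.0624; σ² + n·σ₀² = 114.0624 + 5·32.0356 = 274.2404.
Posterior mean = (μ₀/σ₀² + n·x̄/σ²)/(1/σ₀² + n/σ²) = (σ²·μ₀ + σ₀²·n·x̄)/(σ² + n·σ₀²) = (114.0624·79.60 + 32.0356·365.75)/274.2404 = 20796.38774/274.2404 = 75.8327.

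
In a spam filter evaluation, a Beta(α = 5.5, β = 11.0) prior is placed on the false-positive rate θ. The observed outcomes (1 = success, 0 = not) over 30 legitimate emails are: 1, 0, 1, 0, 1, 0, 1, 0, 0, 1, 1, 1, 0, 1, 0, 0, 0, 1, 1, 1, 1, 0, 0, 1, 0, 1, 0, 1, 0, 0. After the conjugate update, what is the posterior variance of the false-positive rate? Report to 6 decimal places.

0.005190

The Beta prior is conjugate to a Binomial/Bernoulli likelihood; the update adds successes to α and failures to β.
Posterior: Beta(α+k, β+n−k) = Beta(5.5+15, 11.0+15) = Beta(20.5, 26.0).
Var = αβ/((α+β)²(α+β+1)) = 20.5·26.0/(46.5²·47.5) = 0.005190.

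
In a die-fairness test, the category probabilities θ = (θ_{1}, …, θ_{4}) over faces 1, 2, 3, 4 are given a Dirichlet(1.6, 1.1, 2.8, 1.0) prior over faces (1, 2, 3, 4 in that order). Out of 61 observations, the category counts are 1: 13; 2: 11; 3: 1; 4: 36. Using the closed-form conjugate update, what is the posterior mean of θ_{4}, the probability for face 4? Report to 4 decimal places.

The Dirichlet prior is conjugate to the Multinomial likelihood: each posterior αⱼ = prior αⱼ + observed count nⱼ.
Posterior concentration: (14.6, 12.1, 3.8, 37.0), total = 67.5.
E[θ_{4}|data] = α_{4}/Σα = 37.0/67.5 = 0.5481.

0.5481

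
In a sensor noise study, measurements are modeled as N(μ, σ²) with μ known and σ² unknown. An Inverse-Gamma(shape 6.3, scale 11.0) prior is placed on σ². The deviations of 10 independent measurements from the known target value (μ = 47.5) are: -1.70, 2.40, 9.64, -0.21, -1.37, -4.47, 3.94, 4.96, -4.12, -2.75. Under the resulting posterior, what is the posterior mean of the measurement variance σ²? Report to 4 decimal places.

10.2011

With known mean μ and an Inverse-Gamma(α, β) prior on σ², the Normal likelihood is conjugate: posterior is Inv-Gamma(α + n/2, β + Σ(xᵢ−μ)²/2).
Σ(xᵢ−μ)² = (-1.70)² + (2.40)² + (9.64)² + (-0.21)² + (-1.37)² + (-4.47)² + (3.94)² + (4.96)² + (-4.12)² + (-2.75)² = 188.1436.
Posterior: Inv-Gamma(6.3 + 10/2, 11.0 + 188.1436/2) = Inv-Gamma(11.30, 105.07180).
E[σ²|data] = β/(α−1) = 105.07180/10.30 = 10.2011.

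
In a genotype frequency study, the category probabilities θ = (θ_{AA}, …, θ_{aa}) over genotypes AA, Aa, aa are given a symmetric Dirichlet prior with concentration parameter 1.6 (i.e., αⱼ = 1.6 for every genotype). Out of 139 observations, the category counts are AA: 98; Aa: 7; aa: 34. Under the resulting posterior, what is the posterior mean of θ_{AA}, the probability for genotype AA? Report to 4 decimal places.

The Dirichlet prior is conjugate to the Multinomial likelihood: each posterior αⱼ = prior αⱼ + observed count nⱼ.
Posterior concentration: (99.6, 8.6, 35.6), total = 143.8.
E[θ_{AA}|data] = α_{AA}/Σα = 99.6/143.8 = 0.6926.

0.6926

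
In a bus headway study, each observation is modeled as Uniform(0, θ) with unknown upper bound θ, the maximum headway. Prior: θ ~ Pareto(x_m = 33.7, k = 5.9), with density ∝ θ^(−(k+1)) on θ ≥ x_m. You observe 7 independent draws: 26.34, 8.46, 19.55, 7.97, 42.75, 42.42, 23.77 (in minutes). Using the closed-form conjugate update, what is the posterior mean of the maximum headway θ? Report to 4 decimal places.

46.3424

A Pareto(scale x_m, shape k) prior on the upper bound θ of Uniform(0, θ) is conjugate: posterior is Pareto(max(x_m, max xᵢ), k + n).
Sample maximum = 42.75; prior scale x_m = 33.7 → posterior scale = max = 42.75.
Posterior shape = 5.9 + 7 = 12.9.
E[θ|data] = k·x_m/(k−1) = 12.9·42.75/11.9 = 46.3424.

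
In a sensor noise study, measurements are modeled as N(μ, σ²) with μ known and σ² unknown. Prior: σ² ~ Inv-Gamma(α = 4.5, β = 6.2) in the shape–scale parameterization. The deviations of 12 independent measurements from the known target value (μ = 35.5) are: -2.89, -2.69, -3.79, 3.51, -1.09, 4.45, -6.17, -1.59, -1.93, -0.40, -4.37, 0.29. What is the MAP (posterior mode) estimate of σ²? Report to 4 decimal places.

6.0576

With known mean μ and an Inverse-Gamma(α, β) prior on σ², the Normal likelihood is conjugate: posterior is Inv-Gamma(α + n/2, β + Σ(xᵢ−μ)²/2).
Σ(xᵢ−μ)² = (-2.89)² + (-2.69)² + (-3.79)² + (3.51)² + (-1.09)² + (4.45)² + (-6.17)² + (-1.59)² + (-1.93)² + (-0.40)² + (-4.37)² + (0.29)² = 126.9259.
Posterior: Inv-Gamma(4.5 + 12/2, 6.2 + 126.9259/2) = Inv-Gamma(10.50, 69.66295).
Mode = β/(α+1) = 69.66295/11.50 = 6.0576.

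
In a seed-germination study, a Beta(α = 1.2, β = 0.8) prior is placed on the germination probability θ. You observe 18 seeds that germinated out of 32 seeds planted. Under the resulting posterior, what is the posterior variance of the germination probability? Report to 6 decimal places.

0.007023

The Beta prior is conjugate to a Binomial/Bernoulli likelihood; the update adds successes to α and failures to β.
Posterior: Beta(α+k, β+n−k) = Beta(1.2+18, 0.8+14) = Beta(19.2, 14.8).
Var = αβ/((α+β)²(α+β+1)) = 19.2·14.8/(34.0²·35.0) = 0.007023.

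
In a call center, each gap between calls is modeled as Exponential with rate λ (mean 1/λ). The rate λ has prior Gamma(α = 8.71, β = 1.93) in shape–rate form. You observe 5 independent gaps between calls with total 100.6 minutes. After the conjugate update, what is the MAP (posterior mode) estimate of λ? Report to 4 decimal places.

With a Gamma(shape α, rate β) prior on the exponential rate λ, the posterior after n observations with total T = Σxᵢ is Gamma(α+n, β+T).
Posterior: Gamma(8.71+5, 1.93+100.6) = Gamma(13.71, 102.53).
Mode = (α−1)/β = 0.1240.

0.1240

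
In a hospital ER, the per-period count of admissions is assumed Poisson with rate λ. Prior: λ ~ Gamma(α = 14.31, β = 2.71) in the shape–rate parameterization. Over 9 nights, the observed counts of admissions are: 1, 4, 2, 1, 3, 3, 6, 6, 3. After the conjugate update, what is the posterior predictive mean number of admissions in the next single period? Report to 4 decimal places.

3.6985

With a Gamma(shape α, rate β) prior, the Poisson likelihood is conjugate: the posterior is Gamma(α + ΣXᵢ, β + n).
Sum of counts S = 29 over n = 9 nights.
Posterior: Gamma(α+S, β+n) = Gamma(14.31+29, 2.71+9) = Gamma(43.31, 11.71).
The predictive distribution for one future period is NegBinom with mean α/β = 3.6985.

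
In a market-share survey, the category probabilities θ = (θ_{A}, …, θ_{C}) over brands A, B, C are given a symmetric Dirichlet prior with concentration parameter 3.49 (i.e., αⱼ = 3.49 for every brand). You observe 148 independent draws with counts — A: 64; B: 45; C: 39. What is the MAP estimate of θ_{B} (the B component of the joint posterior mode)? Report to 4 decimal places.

0.3055

The Dirichlet prior is conjugate to the Multinomial likelihood: each posterior αⱼ = prior αⱼ + observed count nⱼ.
Posterior concentration: (67.49, 48.49, 42.49), total = 158.47.
Joint mode component: (α_{B}−1)/(Σα−K) = 47.49/155.47 = 0.3055.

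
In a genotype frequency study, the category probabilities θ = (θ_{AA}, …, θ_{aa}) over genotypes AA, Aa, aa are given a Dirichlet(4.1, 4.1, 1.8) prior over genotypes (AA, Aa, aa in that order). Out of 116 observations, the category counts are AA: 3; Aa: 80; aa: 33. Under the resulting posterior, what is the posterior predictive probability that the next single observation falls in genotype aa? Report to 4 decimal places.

0.2762

The Dirichlet prior is conjugate to the Multinomial likelihood: each posterior αⱼ = prior αⱼ + observed count nⱼ.
Posterior concentration: (7.1, 84.1, 34.8), total = 126.0.
P(next = aa | data) = α_{aa}/Σα = 0.2762.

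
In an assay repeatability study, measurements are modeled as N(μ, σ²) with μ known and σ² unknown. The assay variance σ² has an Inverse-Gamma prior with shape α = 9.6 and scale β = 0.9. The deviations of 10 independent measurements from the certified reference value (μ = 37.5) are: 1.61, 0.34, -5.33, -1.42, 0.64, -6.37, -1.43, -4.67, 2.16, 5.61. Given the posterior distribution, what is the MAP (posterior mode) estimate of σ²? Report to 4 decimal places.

With known mean μ and an Inverse-Gamma(α, β) prior on σ², the Normal likelihood is conjugate: posterior is Inv-Gamma(α + n/2, β + Σ(xᵢ−μ)²/2).
Σ(xᵢ−μ)² = (1.61)² + (0.34)² + (-5.33)² + (-1.42)² + (0.64)² + (-6.37)² + (-1.43)² + (-4.67)² + (2.16)² + (5.61)² = 134.1110.
Posterior: Inv-Gamma(9.6 + 10/2, 0.9 + 134.1110/2) = Inv-Gamma(14.60, 67.95550).
Mode = β/(α+1) = 67.95550/15.60 = 4.3561.

4.3561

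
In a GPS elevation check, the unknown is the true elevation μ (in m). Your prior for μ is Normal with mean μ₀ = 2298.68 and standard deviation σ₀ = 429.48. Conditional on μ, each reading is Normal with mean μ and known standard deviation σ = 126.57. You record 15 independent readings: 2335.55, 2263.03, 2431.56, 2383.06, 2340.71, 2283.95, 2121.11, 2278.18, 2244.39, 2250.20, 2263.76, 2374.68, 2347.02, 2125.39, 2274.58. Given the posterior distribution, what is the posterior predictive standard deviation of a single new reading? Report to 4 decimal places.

130.6974

For Normal data with known variance σ², a Normal(μ₀, σ₀²) prior on μ is conjugate. Posterior precision = 1/σ₀² + n/σ²; posterior mean is the precision-weighted average of μ₀ and x̄.
σ₀² = 429.48² = 184453.0704, σ² = 126.57² = 16019.9649; σ² + n·σ₀² = 16019.9649 + 15·184453.0704 = 2782816.0209.
Posterior precision = 1/σ₀² + n/σ² = 1/184453.0704 + 15/16019.9649 = (σ² + n·σ₀²)/(σ₀²σ²) = 2782816.0209/(184453.0704·16019.9649); posterior variance σₙ² = σ₀²σ²/(σ² + n·σ₀²) = 184453.0704·16019.9649/2782816.0209 = 1061.849469.
Predictive variance for one new observation = σₙ² + σ² = 184453.0704·16019.9649/2782816.0209 + 16019.9649 = σ²·(σ₀² + 2782816.0209)/2782816.0209 = 16019.9649·2967269.0913/2782816.0209 = 17081.814369; SD = √(16019.9649·2967269.0913/2782816.0209) = 130.6974.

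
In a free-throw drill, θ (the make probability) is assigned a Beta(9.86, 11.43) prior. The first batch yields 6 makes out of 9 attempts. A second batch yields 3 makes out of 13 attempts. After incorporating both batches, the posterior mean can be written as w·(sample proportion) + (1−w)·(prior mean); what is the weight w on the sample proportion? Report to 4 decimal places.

The Beta prior is conjugate to a Binomial/Bernoulli likelihood; the update adds successes to α and failures to β.
Total number of attempts: n = 9 + 13 = 22.
Posterior mean = (α₀+k)/(α₀+β₀+n) = [n/(α₀+β₀+n)]·(k/n) + [(α₀+β₀)/(α₀+β₀+n)]·α₀/(α₀+β₀), so only n and the prior enter the weight.
The weight on the data is w = n/(α₀+β₀+n) = 22/(9.86+11.43+22) = 22/43.29 = 0.5082.

0.5082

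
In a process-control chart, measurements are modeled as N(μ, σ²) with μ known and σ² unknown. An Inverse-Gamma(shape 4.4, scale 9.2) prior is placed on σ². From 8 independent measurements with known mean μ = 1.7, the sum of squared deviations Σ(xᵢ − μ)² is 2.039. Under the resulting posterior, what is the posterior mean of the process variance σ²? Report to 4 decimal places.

1.3810

With known mean μ and an Inverse-Gamma(α, β) prior on σ², the Normal likelihood is conjugate: posterior is Inv-Gamma(α + n/2, β + Σ(xᵢ−μ)²/2).
Posterior: Inv-Gamma(4.4 + 8/2, 9.2 + 2.039/2) = Inv-Gamma(8.40, 10.2195).
E[σ²|data] = β/(α−1) = 10.2195/7.40 = 1.3810.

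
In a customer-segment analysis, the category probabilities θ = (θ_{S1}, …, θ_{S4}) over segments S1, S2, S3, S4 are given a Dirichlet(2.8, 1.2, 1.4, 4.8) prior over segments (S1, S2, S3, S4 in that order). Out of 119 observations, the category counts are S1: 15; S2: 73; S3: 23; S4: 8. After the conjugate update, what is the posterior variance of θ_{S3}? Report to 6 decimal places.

0.001177

The Dirichlet prior is conjugate to the Multinomial likelihood: each posterior αⱼ = prior αⱼ + observed count nⱼ.
Posterior concentration: (17.8, 74.2, 24.4, 12.8), total = 129.2.
Var[θ_j] = α_j(Σα−α_j)/((Σα)²(Σα+1)) = 24.4·104.8/(129.2²·130.2) = 0.001177.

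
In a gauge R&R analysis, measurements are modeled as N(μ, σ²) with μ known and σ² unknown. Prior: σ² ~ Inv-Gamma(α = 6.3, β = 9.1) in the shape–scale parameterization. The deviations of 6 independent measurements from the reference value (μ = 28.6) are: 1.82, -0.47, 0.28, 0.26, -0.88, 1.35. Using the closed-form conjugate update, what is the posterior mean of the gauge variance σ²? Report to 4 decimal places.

With known mean μ and an Inverse-Gamma(α, β) prior on σ², the Normal likelihood is conjugate: posterior is Inv-Gamma(α + n/2, β + Σ(xᵢ−μ)²/2).
Σ(xᵢ−μ)² = (1.82)² + (-0.47)² + (0.28)² + (0.26)² + (-0.88)² + (1.35)² = 6.2762.
Posterior: Inv-Gamma(6.3 + 6/2, 9.1 + 6.2762/2) = Inv-Gamma(9.30, 12.23810).
E[σ²|data] = β/(α−1) = 12.23810/8.30 = 1.4745.

1.4745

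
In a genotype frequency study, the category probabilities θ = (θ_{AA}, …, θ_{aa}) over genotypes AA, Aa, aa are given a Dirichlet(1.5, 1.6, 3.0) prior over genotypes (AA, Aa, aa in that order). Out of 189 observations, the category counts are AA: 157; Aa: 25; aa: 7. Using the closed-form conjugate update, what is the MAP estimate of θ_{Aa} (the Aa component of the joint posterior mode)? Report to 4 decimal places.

The Dirichlet prior is conjugate to the Multinomial likelihood: each posterior αⱼ = prior αⱼ + observed count nⱼ.
Posterior concentration: (158.5, 26.6, 10.0), total = 195.1.
Joint mode component: (α_{Aa}−1)/(Σα−K) = 25.6/192.1 = 0.1333.

0.1333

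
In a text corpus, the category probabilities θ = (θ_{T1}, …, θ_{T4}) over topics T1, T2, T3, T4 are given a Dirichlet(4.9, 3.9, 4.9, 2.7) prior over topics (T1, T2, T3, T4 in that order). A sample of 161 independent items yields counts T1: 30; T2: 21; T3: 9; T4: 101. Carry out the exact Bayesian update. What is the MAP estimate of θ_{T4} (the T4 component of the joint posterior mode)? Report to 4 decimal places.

The Dirichlet prior is conjugate to the Multinomial likelihood: each posterior αⱼ = prior αⱼ + observed count nⱼ.
Posterior concentration: (34.9, 24.9, 13.9, 103.7), total = 177.4.
Joint mode component: (α_{T4}−1)/(Σα−K) = 102.7/173.4 = 0.5923.

0.5923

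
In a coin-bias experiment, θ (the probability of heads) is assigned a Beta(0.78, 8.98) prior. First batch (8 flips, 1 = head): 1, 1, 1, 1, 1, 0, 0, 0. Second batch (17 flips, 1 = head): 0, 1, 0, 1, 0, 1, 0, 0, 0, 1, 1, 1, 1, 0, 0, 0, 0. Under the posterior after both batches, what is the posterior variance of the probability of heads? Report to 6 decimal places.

The Beta prior is conjugate to a Binomial/Bernoulli likelihood; the update adds successes to α and failures to β.
After batch 1: Beta(0.78+5, 8.98+3) = Beta(5.78, 11.98).
After batch 2: Beta(5.78+7, 11.98+10) = Beta(12.78, 21.98).
Var = αβ/((α+β)²(α+β+1)) = 12.78·21.98/(34.76²·35.76) = 0.006501.

0.006501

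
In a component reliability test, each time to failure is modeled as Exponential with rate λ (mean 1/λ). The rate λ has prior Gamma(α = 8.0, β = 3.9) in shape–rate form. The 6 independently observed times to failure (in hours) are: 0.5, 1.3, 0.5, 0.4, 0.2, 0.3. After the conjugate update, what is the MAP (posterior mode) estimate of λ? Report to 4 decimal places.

With a Gamma(shape α, rate β) prior on the exponential rate λ, the posterior after n observations with total T = Σxᵢ is Gamma(α+n, β+T).
Sum of observations T = 3.2 hours; n = 6.
Posterior: Gamma(8.0+6, 3.9+3.2) = Gamma(14.0, 7.1).
Mode = (α−1)/β = 1.8310.

1.8310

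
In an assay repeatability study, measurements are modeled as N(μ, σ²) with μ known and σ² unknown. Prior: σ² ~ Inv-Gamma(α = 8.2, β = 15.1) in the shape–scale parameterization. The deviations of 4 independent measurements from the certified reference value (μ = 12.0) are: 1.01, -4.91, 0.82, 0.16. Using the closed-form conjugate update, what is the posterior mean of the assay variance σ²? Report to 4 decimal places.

3.0449

With known mean μ and an Inverse-Gamma(α, β) prior on σ², the Normal likelihood is conjugate: posterior is Inv-Gamma(α + n/2, β + Σ(xᵢ−μ)²/2).
Σ(xᵢ−μ)² = (1.01)² + (-4.91)² + (0.82)² + (0.16)² = 25.8262.
Posterior: Inv-Gamma(8.2 + 4/2, 15.1 + 25.8262/2) = Inv-Gamma(10.20, 28.01310).
E[σ²|data] = β/(α−1) = 28.01310/9.20 = 3.0449.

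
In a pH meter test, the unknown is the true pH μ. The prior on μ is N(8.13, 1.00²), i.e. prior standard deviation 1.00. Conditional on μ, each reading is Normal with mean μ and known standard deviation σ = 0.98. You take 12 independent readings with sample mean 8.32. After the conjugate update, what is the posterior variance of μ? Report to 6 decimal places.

For Normal data with known variance σ², a Normal(μ₀, σ₀²) prior on μ is conjugate. Posterior precision = 1/σ₀² + n/σ²; posterior mean is the precision-weighted average of μ₀ and x̄.
σ₀² = 1.00² = 1, σ² = 0.98² = 0.9604; σ² + n·σ₀² = 0.9604 + 12·1 = 12.9604.
Posterior precision = 1/σ₀² + n/σ² = 1/1 + 12/0.9604 = (σ² + n·σ₀²)/(σ₀²σ²) = 12.9604/(1·0.9604); posterior variance σₙ² = σ₀²σ²/(σ² + n·σ₀²) = 1·0.9604/12.9604 = 0.074103.

0.074103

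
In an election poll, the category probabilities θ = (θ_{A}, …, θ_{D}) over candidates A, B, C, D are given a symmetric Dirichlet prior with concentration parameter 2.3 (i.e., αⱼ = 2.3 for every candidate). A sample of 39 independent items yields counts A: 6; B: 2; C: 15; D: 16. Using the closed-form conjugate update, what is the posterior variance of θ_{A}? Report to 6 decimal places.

0.002897

The Dirichlet prior is conjugate to the Multinomial likelihood: each posterior αⱼ = prior αⱼ + observed count nⱼ.
Posterior concentration: (8.3, 4.3, 17.3, 18.3), total = 48.2.
Var[θ_j] = α_j(Σα−α_j)/((Σα)²(Σα+1)) = 8.3·39.9/(48.2²·49.2) = 0.002897.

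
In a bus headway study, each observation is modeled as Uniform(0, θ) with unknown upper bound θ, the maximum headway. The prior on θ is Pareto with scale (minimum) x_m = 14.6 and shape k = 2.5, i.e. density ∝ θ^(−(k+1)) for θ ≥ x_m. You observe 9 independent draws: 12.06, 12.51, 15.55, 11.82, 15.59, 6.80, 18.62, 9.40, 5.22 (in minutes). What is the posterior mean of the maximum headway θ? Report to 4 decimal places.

A Pareto(scale x_m, shape k) prior on the upper bound θ of Uniform(0, θ) is conjugate: posterior is Pareto(max(x_m, max xᵢ), k + n).
Sample maximum = 18.62; prior scale x_m = 14.6 → posterior scale = max = 18.62.
Posterior shape = 2.5 + 9 = 11.5.
E[θ|data] = k·x_m/(k−1) = 11.5·18.62/10.5 = 20.3933.

20.3933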